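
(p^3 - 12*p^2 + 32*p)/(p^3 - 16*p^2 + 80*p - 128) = p/(p - 4)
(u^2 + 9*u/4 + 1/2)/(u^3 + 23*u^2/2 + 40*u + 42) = (4*u + 1)/(2*(2*u^2 + 19*u + 42))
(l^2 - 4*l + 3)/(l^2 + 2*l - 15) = (l - 1)/(l + 5)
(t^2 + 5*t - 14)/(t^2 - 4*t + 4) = (t + 7)/(t - 2)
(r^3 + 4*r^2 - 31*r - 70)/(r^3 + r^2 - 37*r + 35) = (r + 2)/(r - 1)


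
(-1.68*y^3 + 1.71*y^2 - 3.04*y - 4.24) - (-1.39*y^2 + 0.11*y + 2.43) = -1.68*y^3 + 3.1*y^2 - 3.15*y - 6.67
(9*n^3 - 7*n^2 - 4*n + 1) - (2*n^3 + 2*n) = 7*n^3 - 7*n^2 - 6*n + 1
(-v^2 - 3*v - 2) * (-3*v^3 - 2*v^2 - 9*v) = 3*v^5 + 11*v^4 + 21*v^3 + 31*v^2 + 18*v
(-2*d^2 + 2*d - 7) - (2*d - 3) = -2*d^2 - 4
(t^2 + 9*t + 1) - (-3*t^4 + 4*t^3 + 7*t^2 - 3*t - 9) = 3*t^4 - 4*t^3 - 6*t^2 + 12*t + 10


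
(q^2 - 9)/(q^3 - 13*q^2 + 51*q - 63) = (q + 3)/(q^2 - 10*q + 21)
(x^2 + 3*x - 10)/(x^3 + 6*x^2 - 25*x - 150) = (x - 2)/(x^2 + x - 30)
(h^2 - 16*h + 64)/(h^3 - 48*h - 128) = (h - 8)/(h^2 + 8*h + 16)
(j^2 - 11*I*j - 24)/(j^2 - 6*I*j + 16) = (j - 3*I)/(j + 2*I)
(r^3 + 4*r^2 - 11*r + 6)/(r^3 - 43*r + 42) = (r^2 + 5*r - 6)/(r^2 + r - 42)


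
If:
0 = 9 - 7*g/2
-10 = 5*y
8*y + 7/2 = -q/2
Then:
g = 18/7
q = 25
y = -2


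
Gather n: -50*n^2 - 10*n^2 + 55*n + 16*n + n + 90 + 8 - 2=-60*n^2 + 72*n + 96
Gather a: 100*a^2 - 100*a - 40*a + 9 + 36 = 100*a^2 - 140*a + 45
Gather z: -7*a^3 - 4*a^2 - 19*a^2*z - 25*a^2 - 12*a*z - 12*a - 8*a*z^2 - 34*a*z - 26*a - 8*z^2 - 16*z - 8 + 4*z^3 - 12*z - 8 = -7*a^3 - 29*a^2 - 38*a + 4*z^3 + z^2*(-8*a - 8) + z*(-19*a^2 - 46*a - 28) - 16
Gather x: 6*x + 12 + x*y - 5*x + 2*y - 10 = x*(y + 1) + 2*y + 2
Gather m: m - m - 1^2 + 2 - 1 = 0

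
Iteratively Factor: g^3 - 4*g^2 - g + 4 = (g - 4)*(g^2 - 1) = (g - 4)*(g - 1)*(g + 1)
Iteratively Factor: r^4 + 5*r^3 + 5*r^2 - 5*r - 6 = (r + 1)*(r^3 + 4*r^2 + r - 6) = (r + 1)*(r + 2)*(r^2 + 2*r - 3) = (r + 1)*(r + 2)*(r + 3)*(r - 1)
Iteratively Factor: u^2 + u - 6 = (u + 3)*(u - 2)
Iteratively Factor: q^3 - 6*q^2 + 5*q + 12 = (q + 1)*(q^2 - 7*q + 12) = (q - 3)*(q + 1)*(q - 4)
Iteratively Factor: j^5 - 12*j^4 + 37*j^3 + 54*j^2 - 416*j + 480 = (j - 4)*(j^4 - 8*j^3 + 5*j^2 + 74*j - 120) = (j - 5)*(j - 4)*(j^3 - 3*j^2 - 10*j + 24) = (j - 5)*(j - 4)*(j - 2)*(j^2 - j - 12) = (j - 5)*(j - 4)*(j - 2)*(j + 3)*(j - 4)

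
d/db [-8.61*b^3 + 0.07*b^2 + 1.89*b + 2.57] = -25.83*b^2 + 0.14*b + 1.89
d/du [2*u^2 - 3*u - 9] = 4*u - 3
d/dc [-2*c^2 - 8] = -4*c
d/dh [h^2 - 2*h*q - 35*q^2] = 2*h - 2*q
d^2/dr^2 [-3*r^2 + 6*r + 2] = -6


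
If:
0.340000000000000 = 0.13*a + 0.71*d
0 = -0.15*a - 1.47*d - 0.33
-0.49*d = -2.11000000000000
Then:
No Solution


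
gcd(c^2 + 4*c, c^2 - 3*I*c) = c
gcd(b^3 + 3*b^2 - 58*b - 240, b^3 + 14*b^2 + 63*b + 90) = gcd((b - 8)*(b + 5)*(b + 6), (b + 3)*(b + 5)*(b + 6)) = b^2 + 11*b + 30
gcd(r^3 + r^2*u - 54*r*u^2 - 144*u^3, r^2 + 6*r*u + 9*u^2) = r + 3*u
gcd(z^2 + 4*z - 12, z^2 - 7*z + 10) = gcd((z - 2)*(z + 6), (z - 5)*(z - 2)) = z - 2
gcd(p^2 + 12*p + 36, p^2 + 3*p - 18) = p + 6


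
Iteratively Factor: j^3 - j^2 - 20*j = (j)*(j^2 - j - 20) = j*(j - 5)*(j + 4)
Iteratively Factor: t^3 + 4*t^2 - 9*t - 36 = (t + 4)*(t^2 - 9) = (t - 3)*(t + 4)*(t + 3)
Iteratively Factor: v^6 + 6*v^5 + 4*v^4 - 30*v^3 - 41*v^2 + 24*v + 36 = (v + 3)*(v^5 + 3*v^4 - 5*v^3 - 15*v^2 + 4*v + 12) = (v - 2)*(v + 3)*(v^4 + 5*v^3 + 5*v^2 - 5*v - 6) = (v - 2)*(v + 3)^2*(v^3 + 2*v^2 - v - 2) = (v - 2)*(v + 1)*(v + 3)^2*(v^2 + v - 2) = (v - 2)*(v - 1)*(v + 1)*(v + 3)^2*(v + 2)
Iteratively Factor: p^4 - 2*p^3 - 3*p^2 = (p + 1)*(p^3 - 3*p^2) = (p - 3)*(p + 1)*(p^2) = p*(p - 3)*(p + 1)*(p)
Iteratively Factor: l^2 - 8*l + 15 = (l - 3)*(l - 5)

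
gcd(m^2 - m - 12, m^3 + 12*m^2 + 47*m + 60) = m + 3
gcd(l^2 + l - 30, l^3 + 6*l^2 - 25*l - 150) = l^2 + l - 30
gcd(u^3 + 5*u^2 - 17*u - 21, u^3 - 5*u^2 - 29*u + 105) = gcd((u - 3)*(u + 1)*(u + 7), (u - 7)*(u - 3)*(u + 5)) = u - 3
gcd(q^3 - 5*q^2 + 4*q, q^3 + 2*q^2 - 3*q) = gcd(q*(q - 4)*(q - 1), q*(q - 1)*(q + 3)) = q^2 - q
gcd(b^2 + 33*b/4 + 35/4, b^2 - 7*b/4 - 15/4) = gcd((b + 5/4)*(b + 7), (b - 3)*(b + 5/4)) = b + 5/4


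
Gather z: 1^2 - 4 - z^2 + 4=1 - z^2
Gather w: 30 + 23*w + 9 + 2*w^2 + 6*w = 2*w^2 + 29*w + 39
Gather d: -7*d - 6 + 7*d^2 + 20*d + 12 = 7*d^2 + 13*d + 6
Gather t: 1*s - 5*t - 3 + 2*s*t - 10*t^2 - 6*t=s - 10*t^2 + t*(2*s - 11) - 3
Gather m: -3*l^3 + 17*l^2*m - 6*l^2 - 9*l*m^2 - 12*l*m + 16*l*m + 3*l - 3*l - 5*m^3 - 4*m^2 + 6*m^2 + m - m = -3*l^3 - 6*l^2 - 5*m^3 + m^2*(2 - 9*l) + m*(17*l^2 + 4*l)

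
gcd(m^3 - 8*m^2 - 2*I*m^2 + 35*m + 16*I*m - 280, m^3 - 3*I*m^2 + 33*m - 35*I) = m^2 - 2*I*m + 35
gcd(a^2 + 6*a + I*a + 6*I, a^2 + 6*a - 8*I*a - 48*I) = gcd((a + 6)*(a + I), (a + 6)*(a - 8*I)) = a + 6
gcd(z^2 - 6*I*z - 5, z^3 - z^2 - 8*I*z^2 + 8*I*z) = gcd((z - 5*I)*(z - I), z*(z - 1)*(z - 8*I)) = 1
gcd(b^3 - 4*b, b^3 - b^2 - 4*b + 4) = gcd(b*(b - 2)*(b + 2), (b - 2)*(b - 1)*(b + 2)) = b^2 - 4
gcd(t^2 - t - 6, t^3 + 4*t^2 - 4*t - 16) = t + 2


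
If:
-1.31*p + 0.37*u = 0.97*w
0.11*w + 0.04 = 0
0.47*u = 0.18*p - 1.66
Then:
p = -0.82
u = -3.84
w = -0.36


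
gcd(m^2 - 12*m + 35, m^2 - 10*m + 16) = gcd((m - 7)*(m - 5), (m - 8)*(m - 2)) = 1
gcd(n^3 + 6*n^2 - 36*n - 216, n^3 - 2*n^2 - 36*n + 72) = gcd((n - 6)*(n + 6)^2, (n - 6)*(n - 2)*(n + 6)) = n^2 - 36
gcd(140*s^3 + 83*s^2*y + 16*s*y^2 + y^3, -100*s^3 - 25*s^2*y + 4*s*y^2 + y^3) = 20*s^2 + 9*s*y + y^2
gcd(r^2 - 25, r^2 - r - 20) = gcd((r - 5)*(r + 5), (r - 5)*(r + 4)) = r - 5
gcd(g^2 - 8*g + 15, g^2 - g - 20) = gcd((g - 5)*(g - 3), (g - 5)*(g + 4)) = g - 5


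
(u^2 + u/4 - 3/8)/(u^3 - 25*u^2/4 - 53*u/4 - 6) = (u - 1/2)/(u^2 - 7*u - 8)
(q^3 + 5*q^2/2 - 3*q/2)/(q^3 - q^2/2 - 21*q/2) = (2*q - 1)/(2*q - 7)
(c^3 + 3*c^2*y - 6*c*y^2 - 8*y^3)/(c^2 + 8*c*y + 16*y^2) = (c^2 - c*y - 2*y^2)/(c + 4*y)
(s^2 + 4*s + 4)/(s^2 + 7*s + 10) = (s + 2)/(s + 5)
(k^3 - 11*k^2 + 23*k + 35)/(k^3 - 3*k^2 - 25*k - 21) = (k - 5)/(k + 3)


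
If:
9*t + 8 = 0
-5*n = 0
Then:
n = 0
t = -8/9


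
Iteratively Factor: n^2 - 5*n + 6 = (n - 3)*(n - 2)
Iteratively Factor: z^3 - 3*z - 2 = (z - 2)*(z^2 + 2*z + 1) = (z - 2)*(z + 1)*(z + 1)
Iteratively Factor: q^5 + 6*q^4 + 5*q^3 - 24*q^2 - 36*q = (q + 3)*(q^4 + 3*q^3 - 4*q^2 - 12*q) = (q - 2)*(q + 3)*(q^3 + 5*q^2 + 6*q) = (q - 2)*(q + 3)^2*(q^2 + 2*q) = (q - 2)*(q + 2)*(q + 3)^2*(q)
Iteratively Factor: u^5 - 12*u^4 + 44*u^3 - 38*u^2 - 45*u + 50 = (u + 1)*(u^4 - 13*u^3 + 57*u^2 - 95*u + 50) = (u - 1)*(u + 1)*(u^3 - 12*u^2 + 45*u - 50) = (u - 5)*(u - 1)*(u + 1)*(u^2 - 7*u + 10) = (u - 5)*(u - 2)*(u - 1)*(u + 1)*(u - 5)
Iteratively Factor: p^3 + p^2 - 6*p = (p)*(p^2 + p - 6) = p*(p - 2)*(p + 3)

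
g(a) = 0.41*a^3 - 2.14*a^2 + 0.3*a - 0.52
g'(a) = 1.23*a^2 - 4.28*a + 0.3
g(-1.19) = -4.60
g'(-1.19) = 7.14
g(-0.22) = -0.69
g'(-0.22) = 1.30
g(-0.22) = -0.69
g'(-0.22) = 1.30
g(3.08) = -7.92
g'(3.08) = -1.21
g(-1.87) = -11.25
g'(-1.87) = 12.60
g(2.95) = -7.73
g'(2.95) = -1.62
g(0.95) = -1.81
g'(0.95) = -2.66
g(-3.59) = -48.15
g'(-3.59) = 31.52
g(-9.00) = -475.45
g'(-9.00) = 138.45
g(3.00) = -7.81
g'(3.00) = -1.47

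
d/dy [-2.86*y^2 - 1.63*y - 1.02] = -5.72*y - 1.63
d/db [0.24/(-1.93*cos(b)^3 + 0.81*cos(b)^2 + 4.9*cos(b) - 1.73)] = (-1.3896*cos(b)^2 + 0.3888*cos(b) + 1.176)*sin(b)/(1.93*cos(b)^3 - 0.81*cos(b)^2 - 4.9*cos(b) + 1.73)^2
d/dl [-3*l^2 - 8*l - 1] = -6*l - 8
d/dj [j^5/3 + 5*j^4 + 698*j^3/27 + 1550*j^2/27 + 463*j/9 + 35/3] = 5*j^4/3 + 20*j^3 + 698*j^2/9 + 3100*j/27 + 463/9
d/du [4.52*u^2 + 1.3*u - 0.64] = 9.04*u + 1.3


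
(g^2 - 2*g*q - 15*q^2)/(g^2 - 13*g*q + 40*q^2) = (-g - 3*q)/(-g + 8*q)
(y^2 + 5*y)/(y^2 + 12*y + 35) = y/(y + 7)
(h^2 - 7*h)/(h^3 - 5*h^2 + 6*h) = (h - 7)/(h^2 - 5*h + 6)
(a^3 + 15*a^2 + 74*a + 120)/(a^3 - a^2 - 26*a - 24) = (a^2 + 11*a + 30)/(a^2 - 5*a - 6)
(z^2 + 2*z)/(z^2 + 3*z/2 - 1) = 2*z/(2*z - 1)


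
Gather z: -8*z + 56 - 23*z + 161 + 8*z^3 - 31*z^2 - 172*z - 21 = 8*z^3 - 31*z^2 - 203*z + 196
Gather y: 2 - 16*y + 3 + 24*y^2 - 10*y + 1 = 24*y^2 - 26*y + 6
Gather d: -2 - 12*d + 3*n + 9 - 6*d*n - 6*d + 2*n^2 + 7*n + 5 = d*(-6*n - 18) + 2*n^2 + 10*n + 12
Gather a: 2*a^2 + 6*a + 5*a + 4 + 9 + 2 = 2*a^2 + 11*a + 15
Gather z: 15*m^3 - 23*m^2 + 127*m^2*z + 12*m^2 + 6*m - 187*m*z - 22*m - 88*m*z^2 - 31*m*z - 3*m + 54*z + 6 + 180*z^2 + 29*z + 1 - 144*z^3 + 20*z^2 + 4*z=15*m^3 - 11*m^2 - 19*m - 144*z^3 + z^2*(200 - 88*m) + z*(127*m^2 - 218*m + 87) + 7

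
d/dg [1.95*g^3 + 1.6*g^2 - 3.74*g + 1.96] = 5.85*g^2 + 3.2*g - 3.74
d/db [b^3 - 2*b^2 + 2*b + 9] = 3*b^2 - 4*b + 2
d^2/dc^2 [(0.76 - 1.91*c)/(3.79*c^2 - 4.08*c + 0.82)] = (-(1.91*c - 0.76)*(7.58*c - 4.08)*(15.16*c - 8.16) + (43.4334*c - 21.3464)*(3.79*c^2 - 4.08*c + 0.82))/(3.79*c^2 - 4.08*c + 0.82)^3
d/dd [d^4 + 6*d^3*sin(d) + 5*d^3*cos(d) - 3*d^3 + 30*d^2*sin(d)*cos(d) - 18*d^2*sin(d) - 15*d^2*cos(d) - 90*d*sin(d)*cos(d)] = -5*d^3*sin(d) + 6*d^3*cos(d) + 4*d^3 + 33*d^2*sin(d) - 3*d^2*cos(d) + 30*d^2*cos(2*d) - 9*d^2 - 36*d*sin(d) + 30*d*sin(2*d) - 30*d*cos(d) - 90*d*cos(2*d) - 45*sin(2*d)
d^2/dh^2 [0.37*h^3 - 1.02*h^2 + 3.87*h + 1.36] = 2.22*h - 2.04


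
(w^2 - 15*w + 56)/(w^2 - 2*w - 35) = (w - 8)/(w + 5)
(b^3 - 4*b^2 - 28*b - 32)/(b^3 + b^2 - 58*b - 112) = (b + 2)/(b + 7)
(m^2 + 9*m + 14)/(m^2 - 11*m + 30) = (m^2 + 9*m + 14)/(m^2 - 11*m + 30)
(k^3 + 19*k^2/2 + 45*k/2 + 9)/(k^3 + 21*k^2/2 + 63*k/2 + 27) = (2*k + 1)/(2*k + 3)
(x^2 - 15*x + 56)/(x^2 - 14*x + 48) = (x - 7)/(x - 6)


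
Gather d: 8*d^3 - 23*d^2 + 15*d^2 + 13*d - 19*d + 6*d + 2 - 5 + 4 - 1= 8*d^3 - 8*d^2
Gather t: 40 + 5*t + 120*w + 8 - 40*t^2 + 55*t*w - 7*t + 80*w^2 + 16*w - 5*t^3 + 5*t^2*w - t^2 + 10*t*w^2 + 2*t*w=-5*t^3 + t^2*(5*w - 41) + t*(10*w^2 + 57*w - 2) + 80*w^2 + 136*w + 48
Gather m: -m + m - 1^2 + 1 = 0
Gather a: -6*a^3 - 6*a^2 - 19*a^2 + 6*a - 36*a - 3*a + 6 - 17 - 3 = -6*a^3 - 25*a^2 - 33*a - 14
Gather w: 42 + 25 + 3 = 70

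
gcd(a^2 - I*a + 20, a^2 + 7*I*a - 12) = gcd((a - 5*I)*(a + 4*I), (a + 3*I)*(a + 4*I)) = a + 4*I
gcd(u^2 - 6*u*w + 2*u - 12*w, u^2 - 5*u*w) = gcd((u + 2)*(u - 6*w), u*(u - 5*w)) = 1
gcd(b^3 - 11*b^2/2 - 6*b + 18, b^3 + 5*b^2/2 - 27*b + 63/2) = b - 3/2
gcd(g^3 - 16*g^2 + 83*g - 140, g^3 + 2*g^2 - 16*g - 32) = g - 4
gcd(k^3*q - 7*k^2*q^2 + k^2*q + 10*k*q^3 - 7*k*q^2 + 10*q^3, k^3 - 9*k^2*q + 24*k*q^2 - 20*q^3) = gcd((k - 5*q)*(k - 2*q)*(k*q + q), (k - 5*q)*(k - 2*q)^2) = k^2 - 7*k*q + 10*q^2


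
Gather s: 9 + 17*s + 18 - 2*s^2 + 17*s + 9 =-2*s^2 + 34*s + 36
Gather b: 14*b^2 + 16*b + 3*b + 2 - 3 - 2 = 14*b^2 + 19*b - 3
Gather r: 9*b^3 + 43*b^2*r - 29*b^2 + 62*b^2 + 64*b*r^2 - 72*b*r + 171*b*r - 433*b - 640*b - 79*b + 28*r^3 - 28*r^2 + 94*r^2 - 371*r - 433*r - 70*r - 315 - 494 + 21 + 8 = 9*b^3 + 33*b^2 - 1152*b + 28*r^3 + r^2*(64*b + 66) + r*(43*b^2 + 99*b - 874) - 780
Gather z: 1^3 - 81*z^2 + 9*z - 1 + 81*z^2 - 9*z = 0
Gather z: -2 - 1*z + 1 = -z - 1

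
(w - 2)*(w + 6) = w^2 + 4*w - 12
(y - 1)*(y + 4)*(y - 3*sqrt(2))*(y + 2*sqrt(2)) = y^4 - sqrt(2)*y^3 + 3*y^3 - 16*y^2 - 3*sqrt(2)*y^2 - 36*y + 4*sqrt(2)*y + 48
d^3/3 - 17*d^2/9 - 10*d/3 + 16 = (d/3 + 1)*(d - 6)*(d - 8/3)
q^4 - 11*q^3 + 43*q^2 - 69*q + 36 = (q - 4)*(q - 3)^2*(q - 1)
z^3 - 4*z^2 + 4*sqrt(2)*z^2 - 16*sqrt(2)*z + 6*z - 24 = (z - 4)*(z + sqrt(2))*(z + 3*sqrt(2))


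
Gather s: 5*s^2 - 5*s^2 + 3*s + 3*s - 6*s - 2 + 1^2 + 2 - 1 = 0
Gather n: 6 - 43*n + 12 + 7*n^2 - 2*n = 7*n^2 - 45*n + 18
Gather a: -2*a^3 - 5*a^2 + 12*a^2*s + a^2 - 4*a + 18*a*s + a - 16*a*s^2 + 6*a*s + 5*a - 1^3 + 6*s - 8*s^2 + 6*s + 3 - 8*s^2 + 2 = -2*a^3 + a^2*(12*s - 4) + a*(-16*s^2 + 24*s + 2) - 16*s^2 + 12*s + 4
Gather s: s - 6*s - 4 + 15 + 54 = 65 - 5*s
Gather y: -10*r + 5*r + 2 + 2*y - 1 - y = -5*r + y + 1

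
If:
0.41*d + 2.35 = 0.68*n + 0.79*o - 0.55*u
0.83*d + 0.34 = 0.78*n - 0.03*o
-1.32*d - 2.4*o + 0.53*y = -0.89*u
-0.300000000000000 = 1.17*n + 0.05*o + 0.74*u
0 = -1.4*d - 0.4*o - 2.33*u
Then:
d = -0.90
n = -0.41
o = 2.89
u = 0.04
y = 10.78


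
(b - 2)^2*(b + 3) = b^3 - b^2 - 8*b + 12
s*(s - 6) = s^2 - 6*s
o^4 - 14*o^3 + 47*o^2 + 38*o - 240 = (o - 8)*(o - 5)*(o - 3)*(o + 2)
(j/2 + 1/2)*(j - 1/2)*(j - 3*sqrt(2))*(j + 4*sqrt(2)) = j^4/2 + j^3/4 + sqrt(2)*j^3/2 - 49*j^2/4 + sqrt(2)*j^2/4 - 6*j - sqrt(2)*j/4 + 6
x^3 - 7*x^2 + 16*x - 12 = (x - 3)*(x - 2)^2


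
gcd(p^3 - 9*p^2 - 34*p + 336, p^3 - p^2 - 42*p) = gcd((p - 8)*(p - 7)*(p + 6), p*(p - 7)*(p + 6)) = p^2 - p - 42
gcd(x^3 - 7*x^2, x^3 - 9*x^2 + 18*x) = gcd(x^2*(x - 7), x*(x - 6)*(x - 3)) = x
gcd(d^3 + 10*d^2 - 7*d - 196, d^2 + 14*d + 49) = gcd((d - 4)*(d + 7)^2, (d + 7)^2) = d^2 + 14*d + 49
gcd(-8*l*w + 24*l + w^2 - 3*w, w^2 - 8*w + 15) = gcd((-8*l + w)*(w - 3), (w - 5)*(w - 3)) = w - 3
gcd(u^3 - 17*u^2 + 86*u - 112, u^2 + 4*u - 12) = u - 2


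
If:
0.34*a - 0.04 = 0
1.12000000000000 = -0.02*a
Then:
No Solution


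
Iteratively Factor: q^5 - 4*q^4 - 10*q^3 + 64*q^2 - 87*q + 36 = (q - 1)*(q^4 - 3*q^3 - 13*q^2 + 51*q - 36) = (q - 3)*(q - 1)*(q^3 - 13*q + 12) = (q - 3)*(q - 1)^2*(q^2 + q - 12) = (q - 3)*(q - 1)^2*(q + 4)*(q - 3)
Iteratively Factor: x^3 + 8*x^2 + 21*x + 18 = (x + 3)*(x^2 + 5*x + 6) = (x + 3)^2*(x + 2)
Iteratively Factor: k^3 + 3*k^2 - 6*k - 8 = (k + 1)*(k^2 + 2*k - 8) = (k + 1)*(k + 4)*(k - 2)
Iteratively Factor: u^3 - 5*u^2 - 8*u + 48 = (u - 4)*(u^2 - u - 12) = (u - 4)*(u + 3)*(u - 4)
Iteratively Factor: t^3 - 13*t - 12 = (t + 1)*(t^2 - t - 12) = (t - 4)*(t + 1)*(t + 3)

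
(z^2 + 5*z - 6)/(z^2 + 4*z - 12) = (z - 1)/(z - 2)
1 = 1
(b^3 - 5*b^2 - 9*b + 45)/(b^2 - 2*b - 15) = b - 3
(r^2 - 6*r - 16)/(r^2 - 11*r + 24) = (r + 2)/(r - 3)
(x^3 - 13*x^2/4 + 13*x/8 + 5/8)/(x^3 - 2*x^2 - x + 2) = (x^2 - 9*x/4 - 5/8)/(x^2 - x - 2)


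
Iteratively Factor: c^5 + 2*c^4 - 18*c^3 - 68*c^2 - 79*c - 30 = (c + 3)*(c^4 - c^3 - 15*c^2 - 23*c - 10) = (c + 2)*(c + 3)*(c^3 - 3*c^2 - 9*c - 5) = (c + 1)*(c + 2)*(c + 3)*(c^2 - 4*c - 5) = (c - 5)*(c + 1)*(c + 2)*(c + 3)*(c + 1)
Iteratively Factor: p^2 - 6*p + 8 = (p - 2)*(p - 4)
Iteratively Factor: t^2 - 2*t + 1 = (t - 1)*(t - 1)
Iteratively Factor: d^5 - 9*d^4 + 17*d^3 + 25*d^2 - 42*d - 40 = (d - 5)*(d^4 - 4*d^3 - 3*d^2 + 10*d + 8) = (d - 5)*(d - 2)*(d^3 - 2*d^2 - 7*d - 4) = (d - 5)*(d - 2)*(d + 1)*(d^2 - 3*d - 4) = (d - 5)*(d - 4)*(d - 2)*(d + 1)*(d + 1)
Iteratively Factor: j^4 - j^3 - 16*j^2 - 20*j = (j + 2)*(j^3 - 3*j^2 - 10*j) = j*(j + 2)*(j^2 - 3*j - 10) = j*(j + 2)^2*(j - 5)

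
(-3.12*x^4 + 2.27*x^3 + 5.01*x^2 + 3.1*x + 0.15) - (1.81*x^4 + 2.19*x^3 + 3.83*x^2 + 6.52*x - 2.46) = -4.93*x^4 + 0.0800000000000001*x^3 + 1.18*x^2 - 3.42*x + 2.61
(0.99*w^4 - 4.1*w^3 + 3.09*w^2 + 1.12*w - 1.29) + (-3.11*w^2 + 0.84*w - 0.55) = 0.99*w^4 - 4.1*w^3 - 0.02*w^2 + 1.96*w - 1.84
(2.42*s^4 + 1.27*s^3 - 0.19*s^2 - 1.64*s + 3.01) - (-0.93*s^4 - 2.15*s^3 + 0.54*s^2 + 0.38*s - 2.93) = 3.35*s^4 + 3.42*s^3 - 0.73*s^2 - 2.02*s + 5.94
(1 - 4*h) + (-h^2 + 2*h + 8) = -h^2 - 2*h + 9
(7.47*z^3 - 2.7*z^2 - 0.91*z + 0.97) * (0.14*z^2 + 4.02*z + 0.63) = 1.0458*z^5 + 29.6514*z^4 - 6.2753*z^3 - 5.2234*z^2 + 3.3261*z + 0.6111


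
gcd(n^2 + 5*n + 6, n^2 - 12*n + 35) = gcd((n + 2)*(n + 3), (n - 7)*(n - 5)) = 1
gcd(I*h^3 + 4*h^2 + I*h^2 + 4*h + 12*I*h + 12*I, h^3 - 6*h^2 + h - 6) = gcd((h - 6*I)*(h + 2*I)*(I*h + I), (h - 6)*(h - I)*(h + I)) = 1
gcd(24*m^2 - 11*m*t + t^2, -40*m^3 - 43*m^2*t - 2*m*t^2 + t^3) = -8*m + t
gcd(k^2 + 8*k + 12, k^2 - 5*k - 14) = k + 2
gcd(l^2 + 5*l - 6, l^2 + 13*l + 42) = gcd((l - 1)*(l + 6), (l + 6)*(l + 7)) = l + 6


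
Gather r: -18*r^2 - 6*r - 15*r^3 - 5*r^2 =-15*r^3 - 23*r^2 - 6*r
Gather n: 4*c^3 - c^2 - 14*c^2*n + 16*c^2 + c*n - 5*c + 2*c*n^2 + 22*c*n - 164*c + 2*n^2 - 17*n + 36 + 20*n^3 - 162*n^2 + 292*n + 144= 4*c^3 + 15*c^2 - 169*c + 20*n^3 + n^2*(2*c - 160) + n*(-14*c^2 + 23*c + 275) + 180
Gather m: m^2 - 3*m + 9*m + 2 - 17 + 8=m^2 + 6*m - 7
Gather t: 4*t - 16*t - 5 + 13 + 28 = 36 - 12*t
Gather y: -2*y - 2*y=-4*y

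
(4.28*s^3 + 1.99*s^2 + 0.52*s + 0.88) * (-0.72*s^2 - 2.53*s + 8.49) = -3.0816*s^5 - 12.2612*s^4 + 30.9281*s^3 + 14.9459*s^2 + 2.1884*s + 7.4712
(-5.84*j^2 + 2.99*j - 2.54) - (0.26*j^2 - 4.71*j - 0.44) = -6.1*j^2 + 7.7*j - 2.1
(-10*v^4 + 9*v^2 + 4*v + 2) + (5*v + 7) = -10*v^4 + 9*v^2 + 9*v + 9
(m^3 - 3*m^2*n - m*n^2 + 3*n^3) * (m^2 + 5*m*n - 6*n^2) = m^5 + 2*m^4*n - 22*m^3*n^2 + 16*m^2*n^3 + 21*m*n^4 - 18*n^5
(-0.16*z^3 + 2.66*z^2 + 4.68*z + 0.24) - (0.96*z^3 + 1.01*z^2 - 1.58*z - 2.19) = -1.12*z^3 + 1.65*z^2 + 6.26*z + 2.43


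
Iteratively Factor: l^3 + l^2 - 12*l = (l + 4)*(l^2 - 3*l) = l*(l + 4)*(l - 3)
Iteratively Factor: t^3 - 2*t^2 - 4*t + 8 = (t + 2)*(t^2 - 4*t + 4) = (t - 2)*(t + 2)*(t - 2)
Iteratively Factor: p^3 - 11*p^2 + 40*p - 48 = (p - 4)*(p^2 - 7*p + 12) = (p - 4)*(p - 3)*(p - 4)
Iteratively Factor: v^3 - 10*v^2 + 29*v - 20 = (v - 5)*(v^2 - 5*v + 4) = (v - 5)*(v - 1)*(v - 4)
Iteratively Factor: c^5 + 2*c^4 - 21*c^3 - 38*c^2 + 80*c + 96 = (c + 4)*(c^4 - 2*c^3 - 13*c^2 + 14*c + 24) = (c + 1)*(c + 4)*(c^3 - 3*c^2 - 10*c + 24) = (c + 1)*(c + 3)*(c + 4)*(c^2 - 6*c + 8) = (c - 2)*(c + 1)*(c + 3)*(c + 4)*(c - 4)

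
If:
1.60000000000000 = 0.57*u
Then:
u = 2.81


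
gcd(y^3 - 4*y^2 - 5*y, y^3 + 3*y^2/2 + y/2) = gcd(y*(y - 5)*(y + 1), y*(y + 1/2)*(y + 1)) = y^2 + y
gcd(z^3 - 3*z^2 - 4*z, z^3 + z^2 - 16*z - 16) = z^2 - 3*z - 4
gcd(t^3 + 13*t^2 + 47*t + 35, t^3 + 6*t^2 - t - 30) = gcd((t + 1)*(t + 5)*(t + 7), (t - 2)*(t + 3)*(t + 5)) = t + 5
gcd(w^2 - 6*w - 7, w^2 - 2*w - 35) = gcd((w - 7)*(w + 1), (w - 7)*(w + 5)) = w - 7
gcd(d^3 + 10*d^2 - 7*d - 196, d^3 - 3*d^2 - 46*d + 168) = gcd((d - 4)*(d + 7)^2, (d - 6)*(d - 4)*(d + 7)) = d^2 + 3*d - 28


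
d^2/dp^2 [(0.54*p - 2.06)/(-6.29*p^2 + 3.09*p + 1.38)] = ((0.54*p - 2.06)*(12.58*p - 3.09)*(25.16*p - 6.18) + (20.3796*p - 29.252)*(-6.29*p^2 + 3.09*p + 1.38))/(-6.29*p^2 + 3.09*p + 1.38)^3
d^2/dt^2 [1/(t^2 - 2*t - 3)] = 2*(t^2 - 2*t - 4*(t - 1)^2 - 3)/(-t^2 + 2*t + 3)^3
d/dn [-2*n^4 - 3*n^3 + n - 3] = -8*n^3 - 9*n^2 + 1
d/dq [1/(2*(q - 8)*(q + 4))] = (2 - q)/(q^4 - 8*q^3 - 48*q^2 + 256*q + 1024)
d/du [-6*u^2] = -12*u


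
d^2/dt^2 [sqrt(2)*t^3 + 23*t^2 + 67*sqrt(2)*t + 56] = 6*sqrt(2)*t + 46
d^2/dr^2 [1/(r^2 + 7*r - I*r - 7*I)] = 2*(-r^2 - 7*r + I*r + (2*r + 7 - I)^2 + 7*I)/(r^2 + 7*r - I*r - 7*I)^3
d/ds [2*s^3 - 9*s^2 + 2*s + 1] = 6*s^2 - 18*s + 2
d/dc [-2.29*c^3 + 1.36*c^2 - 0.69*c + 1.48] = -6.87*c^2 + 2.72*c - 0.69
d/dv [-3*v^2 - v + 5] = -6*v - 1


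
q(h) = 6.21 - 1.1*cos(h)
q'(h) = 1.1*sin(h)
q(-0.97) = 5.59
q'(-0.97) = -0.91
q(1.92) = 6.59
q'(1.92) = 1.03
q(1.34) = 5.96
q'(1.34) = 1.07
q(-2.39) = 7.01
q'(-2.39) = -0.75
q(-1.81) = 6.47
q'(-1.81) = -1.07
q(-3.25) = 7.30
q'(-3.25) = 0.12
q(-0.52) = 5.26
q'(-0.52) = -0.55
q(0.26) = 5.15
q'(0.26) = 0.28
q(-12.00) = 5.28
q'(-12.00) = 0.59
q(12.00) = 5.28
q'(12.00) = -0.59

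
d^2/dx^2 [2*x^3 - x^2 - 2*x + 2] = 12*x - 2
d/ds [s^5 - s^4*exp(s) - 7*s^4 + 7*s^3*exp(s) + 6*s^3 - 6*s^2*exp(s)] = s*(-s^3*exp(s) + 5*s^3 + 3*s^2*exp(s) - 28*s^2 + 15*s*exp(s) + 18*s - 12*exp(s))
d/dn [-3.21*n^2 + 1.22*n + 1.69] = 1.22 - 6.42*n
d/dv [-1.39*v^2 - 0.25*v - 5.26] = -2.78*v - 0.25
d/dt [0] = 0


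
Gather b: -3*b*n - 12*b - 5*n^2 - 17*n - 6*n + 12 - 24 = b*(-3*n - 12) - 5*n^2 - 23*n - 12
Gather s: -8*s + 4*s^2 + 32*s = 4*s^2 + 24*s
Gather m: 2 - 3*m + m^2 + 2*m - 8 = m^2 - m - 6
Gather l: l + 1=l + 1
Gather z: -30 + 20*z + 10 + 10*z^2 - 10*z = 10*z^2 + 10*z - 20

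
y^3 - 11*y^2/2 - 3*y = y*(y - 6)*(y + 1/2)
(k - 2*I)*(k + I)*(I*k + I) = I*k^3 + k^2 + I*k^2 + k + 2*I*k + 2*I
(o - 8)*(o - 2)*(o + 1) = o^3 - 9*o^2 + 6*o + 16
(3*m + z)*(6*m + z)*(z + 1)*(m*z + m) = 18*m^3*z^2 + 36*m^3*z + 18*m^3 + 9*m^2*z^3 + 18*m^2*z^2 + 9*m^2*z + m*z^4 + 2*m*z^3 + m*z^2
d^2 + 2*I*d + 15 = (d - 3*I)*(d + 5*I)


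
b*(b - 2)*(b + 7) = b^3 + 5*b^2 - 14*b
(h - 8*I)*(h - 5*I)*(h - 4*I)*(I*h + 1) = I*h^4 + 18*h^3 - 109*I*h^2 - 252*h + 160*I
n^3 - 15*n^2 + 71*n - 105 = (n - 7)*(n - 5)*(n - 3)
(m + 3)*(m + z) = m^2 + m*z + 3*m + 3*z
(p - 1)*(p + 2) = p^2 + p - 2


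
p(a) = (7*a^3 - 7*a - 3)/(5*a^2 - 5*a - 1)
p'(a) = (5 - 10*a)*(7*a^3 - 7*a - 3)/(5*a^2 - 5*a - 1)^2 + (21*a^2 - 7)/(5*a^2 - 5*a - 1)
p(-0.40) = -0.36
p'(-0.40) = -3.82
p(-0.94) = -0.28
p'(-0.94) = 0.94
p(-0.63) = -0.08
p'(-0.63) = 0.10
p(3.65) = 6.58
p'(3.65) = 1.38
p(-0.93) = -0.27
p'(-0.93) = 0.92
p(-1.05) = -0.38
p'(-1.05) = 1.04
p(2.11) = 4.48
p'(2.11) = 1.34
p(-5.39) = -6.20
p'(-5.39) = 1.39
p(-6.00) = -7.05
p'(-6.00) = 1.39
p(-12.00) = -15.42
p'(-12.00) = 1.40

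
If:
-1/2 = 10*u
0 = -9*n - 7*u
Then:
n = 7/180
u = -1/20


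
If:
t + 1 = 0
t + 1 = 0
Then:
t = -1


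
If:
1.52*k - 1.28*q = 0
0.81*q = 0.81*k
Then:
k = 0.00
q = 0.00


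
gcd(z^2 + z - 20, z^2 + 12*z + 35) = z + 5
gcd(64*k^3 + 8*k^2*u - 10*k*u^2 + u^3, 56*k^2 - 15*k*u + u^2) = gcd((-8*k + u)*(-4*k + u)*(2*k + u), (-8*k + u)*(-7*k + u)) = -8*k + u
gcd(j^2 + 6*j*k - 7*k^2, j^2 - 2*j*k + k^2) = j - k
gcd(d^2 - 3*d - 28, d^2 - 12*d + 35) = d - 7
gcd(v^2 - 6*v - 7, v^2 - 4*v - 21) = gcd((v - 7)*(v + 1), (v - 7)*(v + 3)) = v - 7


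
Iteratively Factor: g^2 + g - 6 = (g + 3)*(g - 2)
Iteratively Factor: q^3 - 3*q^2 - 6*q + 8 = (q - 4)*(q^2 + q - 2) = (q - 4)*(q - 1)*(q + 2)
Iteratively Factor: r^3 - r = (r)*(r^2 - 1) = r*(r + 1)*(r - 1)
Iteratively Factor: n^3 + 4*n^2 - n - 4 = (n + 1)*(n^2 + 3*n - 4) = (n + 1)*(n + 4)*(n - 1)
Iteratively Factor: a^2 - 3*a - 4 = (a - 4)*(a + 1)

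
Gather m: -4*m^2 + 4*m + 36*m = -4*m^2 + 40*m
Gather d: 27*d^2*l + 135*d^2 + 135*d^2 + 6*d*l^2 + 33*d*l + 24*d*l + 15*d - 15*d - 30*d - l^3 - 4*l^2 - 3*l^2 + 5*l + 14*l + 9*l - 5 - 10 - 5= d^2*(27*l + 270) + d*(6*l^2 + 57*l - 30) - l^3 - 7*l^2 + 28*l - 20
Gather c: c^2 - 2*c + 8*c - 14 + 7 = c^2 + 6*c - 7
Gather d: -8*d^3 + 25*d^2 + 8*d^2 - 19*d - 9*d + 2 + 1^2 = -8*d^3 + 33*d^2 - 28*d + 3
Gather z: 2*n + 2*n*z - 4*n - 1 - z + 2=-2*n + z*(2*n - 1) + 1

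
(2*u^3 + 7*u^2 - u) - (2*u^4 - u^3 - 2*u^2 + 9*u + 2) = -2*u^4 + 3*u^3 + 9*u^2 - 10*u - 2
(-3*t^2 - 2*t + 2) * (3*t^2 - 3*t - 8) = -9*t^4 + 3*t^3 + 36*t^2 + 10*t - 16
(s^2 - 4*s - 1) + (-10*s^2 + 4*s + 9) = 8 - 9*s^2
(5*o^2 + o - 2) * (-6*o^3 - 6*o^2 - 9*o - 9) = -30*o^5 - 36*o^4 - 39*o^3 - 42*o^2 + 9*o + 18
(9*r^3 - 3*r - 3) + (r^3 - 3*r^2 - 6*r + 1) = 10*r^3 - 3*r^2 - 9*r - 2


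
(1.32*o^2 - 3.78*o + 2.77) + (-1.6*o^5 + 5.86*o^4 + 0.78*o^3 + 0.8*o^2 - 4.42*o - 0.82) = -1.6*o^5 + 5.86*o^4 + 0.78*o^3 + 2.12*o^2 - 8.2*o + 1.95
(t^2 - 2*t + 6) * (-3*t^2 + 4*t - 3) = -3*t^4 + 10*t^3 - 29*t^2 + 30*t - 18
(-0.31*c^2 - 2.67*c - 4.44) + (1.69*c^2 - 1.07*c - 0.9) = 1.38*c^2 - 3.74*c - 5.34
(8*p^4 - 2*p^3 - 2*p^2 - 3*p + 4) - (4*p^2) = 8*p^4 - 2*p^3 - 6*p^2 - 3*p + 4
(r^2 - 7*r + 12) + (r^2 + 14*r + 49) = 2*r^2 + 7*r + 61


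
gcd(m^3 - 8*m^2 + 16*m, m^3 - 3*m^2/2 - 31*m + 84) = m - 4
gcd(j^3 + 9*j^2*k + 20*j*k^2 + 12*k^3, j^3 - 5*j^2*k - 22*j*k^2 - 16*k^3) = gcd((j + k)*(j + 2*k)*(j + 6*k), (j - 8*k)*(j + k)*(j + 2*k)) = j^2 + 3*j*k + 2*k^2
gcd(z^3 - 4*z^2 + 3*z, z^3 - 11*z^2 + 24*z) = z^2 - 3*z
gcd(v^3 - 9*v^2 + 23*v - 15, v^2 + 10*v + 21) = 1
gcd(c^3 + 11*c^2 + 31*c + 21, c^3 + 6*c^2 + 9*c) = c + 3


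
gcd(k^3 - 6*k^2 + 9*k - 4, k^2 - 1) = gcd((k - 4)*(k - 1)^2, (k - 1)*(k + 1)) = k - 1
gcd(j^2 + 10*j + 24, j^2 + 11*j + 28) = j + 4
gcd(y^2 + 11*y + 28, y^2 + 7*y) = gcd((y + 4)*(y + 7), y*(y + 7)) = y + 7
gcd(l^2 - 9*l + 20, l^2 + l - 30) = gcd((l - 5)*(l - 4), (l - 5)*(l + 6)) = l - 5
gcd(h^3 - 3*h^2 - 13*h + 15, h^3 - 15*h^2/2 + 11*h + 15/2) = h - 5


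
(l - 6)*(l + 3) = l^2 - 3*l - 18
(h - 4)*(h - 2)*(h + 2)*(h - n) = h^4 - h^3*n - 4*h^3 + 4*h^2*n - 4*h^2 + 4*h*n + 16*h - 16*n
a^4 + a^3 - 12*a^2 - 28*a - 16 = (a - 4)*(a + 1)*(a + 2)^2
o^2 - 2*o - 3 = (o - 3)*(o + 1)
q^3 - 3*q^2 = q^2*(q - 3)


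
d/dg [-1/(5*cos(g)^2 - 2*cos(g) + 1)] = 2*(1 - 5*cos(g))*sin(g)/(5*cos(g)^2 - 2*cos(g) + 1)^2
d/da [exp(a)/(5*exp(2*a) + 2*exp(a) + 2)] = (2 - 5*exp(2*a))*exp(a)/(25*exp(4*a) + 20*exp(3*a) + 24*exp(2*a) + 8*exp(a) + 4)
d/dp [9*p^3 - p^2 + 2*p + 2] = 27*p^2 - 2*p + 2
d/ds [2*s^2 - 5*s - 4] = 4*s - 5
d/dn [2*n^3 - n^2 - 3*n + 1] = 6*n^2 - 2*n - 3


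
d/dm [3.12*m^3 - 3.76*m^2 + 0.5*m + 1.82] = 9.36*m^2 - 7.52*m + 0.5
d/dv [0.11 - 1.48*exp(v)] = -1.48*exp(v)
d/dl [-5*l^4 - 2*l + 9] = -20*l^3 - 2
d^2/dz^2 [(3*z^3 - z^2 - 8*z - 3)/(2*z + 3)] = 6*(4*z^3 + 18*z^2 + 27*z + 9)/(8*z^3 + 36*z^2 + 54*z + 27)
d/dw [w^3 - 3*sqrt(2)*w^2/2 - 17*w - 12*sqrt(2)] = 3*w^2 - 3*sqrt(2)*w - 17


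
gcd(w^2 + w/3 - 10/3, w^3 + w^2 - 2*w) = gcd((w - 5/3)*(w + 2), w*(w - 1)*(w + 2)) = w + 2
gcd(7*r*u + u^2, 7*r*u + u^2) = 7*r*u + u^2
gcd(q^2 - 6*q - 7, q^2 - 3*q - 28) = q - 7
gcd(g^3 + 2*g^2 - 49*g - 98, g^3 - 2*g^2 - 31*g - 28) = g - 7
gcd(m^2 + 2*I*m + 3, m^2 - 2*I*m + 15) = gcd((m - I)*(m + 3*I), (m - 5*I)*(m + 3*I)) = m + 3*I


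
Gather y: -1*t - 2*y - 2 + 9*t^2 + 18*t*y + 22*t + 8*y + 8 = 9*t^2 + 21*t + y*(18*t + 6) + 6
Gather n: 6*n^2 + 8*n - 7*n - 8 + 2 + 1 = 6*n^2 + n - 5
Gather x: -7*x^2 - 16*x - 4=-7*x^2 - 16*x - 4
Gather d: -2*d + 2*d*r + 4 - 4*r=d*(2*r - 2) - 4*r + 4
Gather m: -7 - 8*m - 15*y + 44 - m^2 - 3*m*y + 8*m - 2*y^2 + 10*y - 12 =-m^2 - 3*m*y - 2*y^2 - 5*y + 25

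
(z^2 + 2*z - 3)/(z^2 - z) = (z + 3)/z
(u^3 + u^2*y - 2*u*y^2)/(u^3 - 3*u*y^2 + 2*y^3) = u/(u - y)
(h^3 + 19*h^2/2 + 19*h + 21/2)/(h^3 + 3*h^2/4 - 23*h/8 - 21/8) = 4*(h + 7)/(4*h - 7)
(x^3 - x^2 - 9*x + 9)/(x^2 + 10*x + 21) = (x^2 - 4*x + 3)/(x + 7)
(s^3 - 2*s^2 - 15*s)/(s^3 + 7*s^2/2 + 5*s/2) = 2*(s^2 - 2*s - 15)/(2*s^2 + 7*s + 5)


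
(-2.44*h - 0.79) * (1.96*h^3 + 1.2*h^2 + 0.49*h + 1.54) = -4.7824*h^4 - 4.4764*h^3 - 2.1436*h^2 - 4.1447*h - 1.2166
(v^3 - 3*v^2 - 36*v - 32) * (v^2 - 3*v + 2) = v^5 - 6*v^4 - 25*v^3 + 70*v^2 + 24*v - 64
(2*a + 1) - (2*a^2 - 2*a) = -2*a^2 + 4*a + 1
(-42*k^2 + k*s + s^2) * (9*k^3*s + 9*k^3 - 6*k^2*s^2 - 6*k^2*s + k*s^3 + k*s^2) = -378*k^5*s - 378*k^5 + 261*k^4*s^2 + 261*k^4*s - 39*k^3*s^3 - 39*k^3*s^2 - 5*k^2*s^4 - 5*k^2*s^3 + k*s^5 + k*s^4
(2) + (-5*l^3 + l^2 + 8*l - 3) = -5*l^3 + l^2 + 8*l - 1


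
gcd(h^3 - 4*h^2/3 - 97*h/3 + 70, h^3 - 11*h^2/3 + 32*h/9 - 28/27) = h - 7/3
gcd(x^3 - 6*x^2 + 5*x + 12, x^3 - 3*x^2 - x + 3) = x^2 - 2*x - 3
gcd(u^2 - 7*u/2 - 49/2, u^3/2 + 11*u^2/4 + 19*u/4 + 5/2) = 1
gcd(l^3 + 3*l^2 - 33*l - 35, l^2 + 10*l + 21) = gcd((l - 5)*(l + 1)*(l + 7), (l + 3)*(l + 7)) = l + 7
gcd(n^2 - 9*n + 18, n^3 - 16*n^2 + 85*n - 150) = n - 6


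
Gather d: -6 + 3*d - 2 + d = 4*d - 8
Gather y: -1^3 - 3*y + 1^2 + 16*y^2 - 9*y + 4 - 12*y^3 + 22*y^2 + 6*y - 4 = -12*y^3 + 38*y^2 - 6*y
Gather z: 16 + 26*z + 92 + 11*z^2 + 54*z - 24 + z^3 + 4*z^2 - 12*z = z^3 + 15*z^2 + 68*z + 84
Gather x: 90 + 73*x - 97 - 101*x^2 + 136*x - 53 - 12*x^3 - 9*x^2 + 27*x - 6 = -12*x^3 - 110*x^2 + 236*x - 66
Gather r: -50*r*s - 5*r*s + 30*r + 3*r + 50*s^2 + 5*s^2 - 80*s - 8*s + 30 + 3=r*(33 - 55*s) + 55*s^2 - 88*s + 33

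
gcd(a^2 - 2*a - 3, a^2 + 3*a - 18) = a - 3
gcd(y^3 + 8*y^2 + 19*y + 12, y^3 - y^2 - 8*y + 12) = y + 3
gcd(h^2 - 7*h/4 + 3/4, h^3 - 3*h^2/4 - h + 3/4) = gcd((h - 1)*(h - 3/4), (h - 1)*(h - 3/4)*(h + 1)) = h^2 - 7*h/4 + 3/4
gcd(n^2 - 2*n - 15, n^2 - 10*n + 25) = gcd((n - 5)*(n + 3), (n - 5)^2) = n - 5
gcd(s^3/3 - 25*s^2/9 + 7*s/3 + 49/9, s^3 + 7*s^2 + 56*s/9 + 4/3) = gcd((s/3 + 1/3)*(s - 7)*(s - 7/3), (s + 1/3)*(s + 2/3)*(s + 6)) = 1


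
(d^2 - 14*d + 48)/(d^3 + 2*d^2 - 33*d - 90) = (d - 8)/(d^2 + 8*d + 15)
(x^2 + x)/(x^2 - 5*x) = (x + 1)/(x - 5)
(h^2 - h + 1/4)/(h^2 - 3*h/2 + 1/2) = (h - 1/2)/(h - 1)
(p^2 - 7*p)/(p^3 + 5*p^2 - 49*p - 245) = p/(p^2 + 12*p + 35)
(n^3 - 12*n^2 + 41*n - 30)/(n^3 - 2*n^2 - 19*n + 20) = (n - 6)/(n + 4)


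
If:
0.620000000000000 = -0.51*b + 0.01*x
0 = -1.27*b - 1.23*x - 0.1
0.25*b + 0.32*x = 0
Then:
No Solution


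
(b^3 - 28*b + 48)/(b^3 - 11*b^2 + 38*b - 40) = (b + 6)/(b - 5)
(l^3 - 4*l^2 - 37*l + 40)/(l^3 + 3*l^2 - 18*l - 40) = (l^2 - 9*l + 8)/(l^2 - 2*l - 8)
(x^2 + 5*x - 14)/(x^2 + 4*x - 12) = (x + 7)/(x + 6)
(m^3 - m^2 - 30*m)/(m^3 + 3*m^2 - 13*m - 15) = m*(m - 6)/(m^2 - 2*m - 3)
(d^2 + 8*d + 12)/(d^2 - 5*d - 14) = (d + 6)/(d - 7)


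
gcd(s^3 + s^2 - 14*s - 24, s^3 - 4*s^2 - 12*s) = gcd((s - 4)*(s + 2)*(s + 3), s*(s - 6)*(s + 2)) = s + 2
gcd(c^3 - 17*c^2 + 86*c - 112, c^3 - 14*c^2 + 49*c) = c - 7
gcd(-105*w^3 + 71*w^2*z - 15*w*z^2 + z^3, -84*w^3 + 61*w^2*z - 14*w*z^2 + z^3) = 21*w^2 - 10*w*z + z^2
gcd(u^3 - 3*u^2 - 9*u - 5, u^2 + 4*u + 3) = u + 1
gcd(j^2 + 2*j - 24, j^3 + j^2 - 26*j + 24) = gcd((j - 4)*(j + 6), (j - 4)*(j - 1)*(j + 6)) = j^2 + 2*j - 24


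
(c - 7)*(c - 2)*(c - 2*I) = c^3 - 9*c^2 - 2*I*c^2 + 14*c + 18*I*c - 28*I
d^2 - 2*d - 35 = (d - 7)*(d + 5)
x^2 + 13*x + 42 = (x + 6)*(x + 7)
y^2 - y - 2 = (y - 2)*(y + 1)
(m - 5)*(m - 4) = m^2 - 9*m + 20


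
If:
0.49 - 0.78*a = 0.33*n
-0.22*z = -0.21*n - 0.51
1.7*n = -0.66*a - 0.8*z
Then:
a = 1.07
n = -1.04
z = 1.33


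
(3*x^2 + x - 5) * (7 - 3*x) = -9*x^3 + 18*x^2 + 22*x - 35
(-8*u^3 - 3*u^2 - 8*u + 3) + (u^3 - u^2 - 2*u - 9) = -7*u^3 - 4*u^2 - 10*u - 6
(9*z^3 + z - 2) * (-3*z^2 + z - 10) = -27*z^5 + 9*z^4 - 93*z^3 + 7*z^2 - 12*z + 20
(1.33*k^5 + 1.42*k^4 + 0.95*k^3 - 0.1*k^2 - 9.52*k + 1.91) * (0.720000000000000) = 0.9576*k^5 + 1.0224*k^4 + 0.684*k^3 - 0.072*k^2 - 6.8544*k + 1.3752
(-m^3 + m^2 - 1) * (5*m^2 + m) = -5*m^5 + 4*m^4 + m^3 - 5*m^2 - m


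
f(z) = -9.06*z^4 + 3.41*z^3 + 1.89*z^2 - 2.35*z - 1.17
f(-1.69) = -82.17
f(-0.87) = -5.13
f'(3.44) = -1343.53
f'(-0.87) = 25.97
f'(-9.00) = 27211.22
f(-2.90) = -702.42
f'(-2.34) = 509.16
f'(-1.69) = 195.40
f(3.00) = -633.00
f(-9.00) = -61755.48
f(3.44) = -1116.78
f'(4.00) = -2142.91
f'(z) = -36.24*z^3 + 10.23*z^2 + 3.78*z - 2.35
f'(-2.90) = 956.58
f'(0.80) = -11.33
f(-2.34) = -300.65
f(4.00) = -2081.45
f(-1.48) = -48.08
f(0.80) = -3.81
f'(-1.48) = 131.95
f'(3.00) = -877.42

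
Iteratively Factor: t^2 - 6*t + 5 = (t - 1)*(t - 5)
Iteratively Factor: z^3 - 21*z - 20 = (z + 4)*(z^2 - 4*z - 5) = (z - 5)*(z + 4)*(z + 1)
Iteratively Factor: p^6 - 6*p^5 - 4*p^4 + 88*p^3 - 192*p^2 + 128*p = (p - 2)*(p^5 - 4*p^4 - 12*p^3 + 64*p^2 - 64*p) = (p - 2)^2*(p^4 - 2*p^3 - 16*p^2 + 32*p) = p*(p - 2)^2*(p^3 - 2*p^2 - 16*p + 32) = p*(p - 2)^2*(p + 4)*(p^2 - 6*p + 8) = p*(p - 2)^3*(p + 4)*(p - 4)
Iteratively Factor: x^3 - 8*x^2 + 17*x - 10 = (x - 5)*(x^2 - 3*x + 2) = (x - 5)*(x - 1)*(x - 2)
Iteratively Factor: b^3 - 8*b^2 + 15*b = (b)*(b^2 - 8*b + 15) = b*(b - 5)*(b - 3)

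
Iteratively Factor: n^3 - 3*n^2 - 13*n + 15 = (n + 3)*(n^2 - 6*n + 5) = (n - 5)*(n + 3)*(n - 1)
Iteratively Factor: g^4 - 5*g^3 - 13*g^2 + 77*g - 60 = (g - 5)*(g^3 - 13*g + 12) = (g - 5)*(g - 3)*(g^2 + 3*g - 4) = (g - 5)*(g - 3)*(g - 1)*(g + 4)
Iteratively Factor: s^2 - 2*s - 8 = (s - 4)*(s + 2)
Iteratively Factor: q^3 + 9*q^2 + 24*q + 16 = (q + 1)*(q^2 + 8*q + 16) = (q + 1)*(q + 4)*(q + 4)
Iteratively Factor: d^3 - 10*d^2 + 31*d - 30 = (d - 2)*(d^2 - 8*d + 15) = (d - 5)*(d - 2)*(d - 3)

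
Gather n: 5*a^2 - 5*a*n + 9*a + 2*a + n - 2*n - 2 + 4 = 5*a^2 + 11*a + n*(-5*a - 1) + 2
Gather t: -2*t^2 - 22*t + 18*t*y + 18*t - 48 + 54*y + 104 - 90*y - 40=-2*t^2 + t*(18*y - 4) - 36*y + 16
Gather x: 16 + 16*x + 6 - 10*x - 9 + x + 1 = 7*x + 14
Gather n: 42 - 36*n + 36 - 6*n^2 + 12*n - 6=-6*n^2 - 24*n + 72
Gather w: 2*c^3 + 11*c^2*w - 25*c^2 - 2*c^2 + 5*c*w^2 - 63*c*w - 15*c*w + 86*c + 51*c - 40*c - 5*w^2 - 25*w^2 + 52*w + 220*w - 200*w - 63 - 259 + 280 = 2*c^3 - 27*c^2 + 97*c + w^2*(5*c - 30) + w*(11*c^2 - 78*c + 72) - 42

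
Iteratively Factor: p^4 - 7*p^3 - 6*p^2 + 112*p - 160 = (p - 5)*(p^3 - 2*p^2 - 16*p + 32) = (p - 5)*(p - 4)*(p^2 + 2*p - 8) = (p - 5)*(p - 4)*(p - 2)*(p + 4)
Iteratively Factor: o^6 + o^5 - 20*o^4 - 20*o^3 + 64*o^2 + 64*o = (o + 4)*(o^5 - 3*o^4 - 8*o^3 + 12*o^2 + 16*o) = (o - 4)*(o + 4)*(o^4 + o^3 - 4*o^2 - 4*o) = o*(o - 4)*(o + 4)*(o^3 + o^2 - 4*o - 4) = o*(o - 4)*(o - 2)*(o + 4)*(o^2 + 3*o + 2) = o*(o - 4)*(o - 2)*(o + 1)*(o + 4)*(o + 2)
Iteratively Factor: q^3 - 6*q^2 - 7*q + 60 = (q - 4)*(q^2 - 2*q - 15) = (q - 5)*(q - 4)*(q + 3)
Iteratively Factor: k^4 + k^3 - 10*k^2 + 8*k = (k - 2)*(k^3 + 3*k^2 - 4*k) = k*(k - 2)*(k^2 + 3*k - 4) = k*(k - 2)*(k + 4)*(k - 1)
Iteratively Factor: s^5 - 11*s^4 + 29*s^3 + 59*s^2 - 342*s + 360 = (s - 5)*(s^4 - 6*s^3 - s^2 + 54*s - 72) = (s - 5)*(s - 4)*(s^3 - 2*s^2 - 9*s + 18) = (s - 5)*(s - 4)*(s - 3)*(s^2 + s - 6) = (s - 5)*(s - 4)*(s - 3)*(s + 3)*(s - 2)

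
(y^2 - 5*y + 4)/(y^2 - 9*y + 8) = (y - 4)/(y - 8)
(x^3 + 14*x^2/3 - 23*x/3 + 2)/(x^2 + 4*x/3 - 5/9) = 3*(x^2 + 5*x - 6)/(3*x + 5)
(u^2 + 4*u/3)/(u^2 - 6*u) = (u + 4/3)/(u - 6)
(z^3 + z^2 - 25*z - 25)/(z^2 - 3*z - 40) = (z^2 - 4*z - 5)/(z - 8)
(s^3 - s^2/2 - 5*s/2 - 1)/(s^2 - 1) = (s^2 - 3*s/2 - 1)/(s - 1)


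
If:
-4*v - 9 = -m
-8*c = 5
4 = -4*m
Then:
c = -5/8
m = -1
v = -5/2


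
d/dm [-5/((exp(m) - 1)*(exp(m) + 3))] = 5*(exp(m) + 1)/(2*(exp(m) + 3)^2*sinh(m/2)^2)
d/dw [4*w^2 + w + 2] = 8*w + 1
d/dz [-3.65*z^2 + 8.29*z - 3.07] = 8.29 - 7.3*z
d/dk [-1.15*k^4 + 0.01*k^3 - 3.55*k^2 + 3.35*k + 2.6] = -4.6*k^3 + 0.03*k^2 - 7.1*k + 3.35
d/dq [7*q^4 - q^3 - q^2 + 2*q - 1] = 28*q^3 - 3*q^2 - 2*q + 2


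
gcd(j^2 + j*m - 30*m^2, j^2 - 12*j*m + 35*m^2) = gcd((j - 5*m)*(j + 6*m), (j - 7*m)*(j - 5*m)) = j - 5*m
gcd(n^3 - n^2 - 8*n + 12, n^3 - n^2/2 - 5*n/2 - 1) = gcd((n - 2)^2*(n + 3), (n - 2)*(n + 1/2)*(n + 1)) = n - 2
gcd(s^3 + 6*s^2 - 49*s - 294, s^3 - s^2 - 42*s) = s^2 - s - 42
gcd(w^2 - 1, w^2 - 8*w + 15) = 1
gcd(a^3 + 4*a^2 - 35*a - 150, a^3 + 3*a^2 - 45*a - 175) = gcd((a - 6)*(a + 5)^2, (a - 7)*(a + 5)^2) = a^2 + 10*a + 25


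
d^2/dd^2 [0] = 0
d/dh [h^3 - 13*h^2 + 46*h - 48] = 3*h^2 - 26*h + 46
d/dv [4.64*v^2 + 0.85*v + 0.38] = 9.28*v + 0.85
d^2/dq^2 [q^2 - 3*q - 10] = 2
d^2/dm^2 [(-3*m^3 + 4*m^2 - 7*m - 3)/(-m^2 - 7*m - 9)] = 2*(155*m^3 + 684*m^2 + 603*m - 645)/(m^6 + 21*m^5 + 174*m^4 + 721*m^3 + 1566*m^2 + 1701*m + 729)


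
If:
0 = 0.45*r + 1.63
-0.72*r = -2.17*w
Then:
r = -3.62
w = -1.20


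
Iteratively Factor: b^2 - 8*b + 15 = (b - 3)*(b - 5)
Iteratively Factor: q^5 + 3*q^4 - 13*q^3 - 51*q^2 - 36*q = (q)*(q^4 + 3*q^3 - 13*q^2 - 51*q - 36) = q*(q + 1)*(q^3 + 2*q^2 - 15*q - 36) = q*(q - 4)*(q + 1)*(q^2 + 6*q + 9) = q*(q - 4)*(q + 1)*(q + 3)*(q + 3)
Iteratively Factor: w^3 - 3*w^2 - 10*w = (w + 2)*(w^2 - 5*w) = w*(w + 2)*(w - 5)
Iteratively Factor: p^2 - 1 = (p + 1)*(p - 1)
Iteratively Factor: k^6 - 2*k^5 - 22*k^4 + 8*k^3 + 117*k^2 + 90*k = (k + 2)*(k^5 - 4*k^4 - 14*k^3 + 36*k^2 + 45*k) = (k + 1)*(k + 2)*(k^4 - 5*k^3 - 9*k^2 + 45*k) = (k - 3)*(k + 1)*(k + 2)*(k^3 - 2*k^2 - 15*k) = (k - 3)*(k + 1)*(k + 2)*(k + 3)*(k^2 - 5*k) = (k - 5)*(k - 3)*(k + 1)*(k + 2)*(k + 3)*(k)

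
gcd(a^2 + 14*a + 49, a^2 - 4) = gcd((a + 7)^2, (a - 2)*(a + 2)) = 1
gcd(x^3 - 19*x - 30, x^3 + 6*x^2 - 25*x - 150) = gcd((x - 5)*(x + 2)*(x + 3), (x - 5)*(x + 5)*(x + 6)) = x - 5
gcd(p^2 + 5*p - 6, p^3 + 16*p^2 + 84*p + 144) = p + 6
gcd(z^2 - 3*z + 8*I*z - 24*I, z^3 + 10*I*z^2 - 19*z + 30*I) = 1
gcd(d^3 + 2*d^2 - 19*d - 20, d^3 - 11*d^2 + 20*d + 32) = d^2 - 3*d - 4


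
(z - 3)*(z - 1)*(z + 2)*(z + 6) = z^4 + 4*z^3 - 17*z^2 - 24*z + 36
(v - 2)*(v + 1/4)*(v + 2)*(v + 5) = v^4 + 21*v^3/4 - 11*v^2/4 - 21*v - 5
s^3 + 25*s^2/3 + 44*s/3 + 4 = (s + 1/3)*(s + 2)*(s + 6)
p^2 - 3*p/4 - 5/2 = (p - 2)*(p + 5/4)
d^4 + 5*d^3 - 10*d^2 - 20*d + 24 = (d - 2)*(d - 1)*(d + 2)*(d + 6)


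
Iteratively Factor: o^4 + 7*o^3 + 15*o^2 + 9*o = (o)*(o^3 + 7*o^2 + 15*o + 9) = o*(o + 3)*(o^2 + 4*o + 3) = o*(o + 1)*(o + 3)*(o + 3)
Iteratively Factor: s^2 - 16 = (s - 4)*(s + 4)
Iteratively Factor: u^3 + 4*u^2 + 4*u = (u)*(u^2 + 4*u + 4) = u*(u + 2)*(u + 2)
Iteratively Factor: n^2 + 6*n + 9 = (n + 3)*(n + 3)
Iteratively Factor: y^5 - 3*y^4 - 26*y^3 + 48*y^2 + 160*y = (y - 4)*(y^4 + y^3 - 22*y^2 - 40*y) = (y - 4)*(y + 4)*(y^3 - 3*y^2 - 10*y) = (y - 5)*(y - 4)*(y + 4)*(y^2 + 2*y) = (y - 5)*(y - 4)*(y + 2)*(y + 4)*(y)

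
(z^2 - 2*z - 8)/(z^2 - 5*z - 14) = (z - 4)/(z - 7)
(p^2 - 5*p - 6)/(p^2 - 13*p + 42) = (p + 1)/(p - 7)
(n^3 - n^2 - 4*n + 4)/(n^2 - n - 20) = (-n^3 + n^2 + 4*n - 4)/(-n^2 + n + 20)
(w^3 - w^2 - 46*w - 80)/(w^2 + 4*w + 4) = (w^2 - 3*w - 40)/(w + 2)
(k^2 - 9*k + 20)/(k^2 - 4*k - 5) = (k - 4)/(k + 1)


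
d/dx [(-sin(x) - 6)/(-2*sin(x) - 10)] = -cos(x)/(2*(sin(x) + 5)^2)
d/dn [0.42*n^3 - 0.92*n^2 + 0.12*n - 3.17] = 1.26*n^2 - 1.84*n + 0.12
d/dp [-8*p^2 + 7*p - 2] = 7 - 16*p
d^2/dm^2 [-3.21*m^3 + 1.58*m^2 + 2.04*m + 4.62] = 3.16 - 19.26*m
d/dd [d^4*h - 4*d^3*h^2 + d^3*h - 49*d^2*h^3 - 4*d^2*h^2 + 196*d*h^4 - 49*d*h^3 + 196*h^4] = h*(4*d^3 - 12*d^2*h + 3*d^2 - 98*d*h^2 - 8*d*h + 196*h^3 - 49*h^2)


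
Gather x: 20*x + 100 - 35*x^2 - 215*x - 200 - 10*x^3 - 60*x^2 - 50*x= -10*x^3 - 95*x^2 - 245*x - 100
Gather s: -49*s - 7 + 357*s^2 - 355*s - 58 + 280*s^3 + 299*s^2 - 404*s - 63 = 280*s^3 + 656*s^2 - 808*s - 128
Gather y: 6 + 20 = 26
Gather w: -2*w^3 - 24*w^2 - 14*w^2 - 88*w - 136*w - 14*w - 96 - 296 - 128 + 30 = -2*w^3 - 38*w^2 - 238*w - 490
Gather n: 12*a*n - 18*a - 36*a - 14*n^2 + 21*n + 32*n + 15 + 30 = -54*a - 14*n^2 + n*(12*a + 53) + 45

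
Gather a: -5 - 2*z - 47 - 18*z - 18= -20*z - 70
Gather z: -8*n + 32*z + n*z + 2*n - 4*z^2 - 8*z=-6*n - 4*z^2 + z*(n + 24)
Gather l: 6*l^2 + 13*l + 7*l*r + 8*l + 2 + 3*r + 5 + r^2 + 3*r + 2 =6*l^2 + l*(7*r + 21) + r^2 + 6*r + 9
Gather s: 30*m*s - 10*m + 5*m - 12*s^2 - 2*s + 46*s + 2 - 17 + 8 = -5*m - 12*s^2 + s*(30*m + 44) - 7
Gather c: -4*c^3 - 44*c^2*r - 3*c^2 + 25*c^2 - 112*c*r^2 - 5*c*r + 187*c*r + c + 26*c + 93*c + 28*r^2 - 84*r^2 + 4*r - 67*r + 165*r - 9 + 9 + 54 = -4*c^3 + c^2*(22 - 44*r) + c*(-112*r^2 + 182*r + 120) - 56*r^2 + 102*r + 54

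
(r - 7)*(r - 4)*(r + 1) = r^3 - 10*r^2 + 17*r + 28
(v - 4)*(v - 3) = v^2 - 7*v + 12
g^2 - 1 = (g - 1)*(g + 1)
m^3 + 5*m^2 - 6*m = m*(m - 1)*(m + 6)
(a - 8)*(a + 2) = a^2 - 6*a - 16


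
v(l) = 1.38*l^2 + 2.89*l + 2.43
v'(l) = 2.76*l + 2.89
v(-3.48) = 9.09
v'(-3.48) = -6.71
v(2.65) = 19.78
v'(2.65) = 10.20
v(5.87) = 66.94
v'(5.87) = 19.09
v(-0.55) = 1.26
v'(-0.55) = 1.37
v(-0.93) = 0.94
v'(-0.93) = 0.32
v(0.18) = 2.99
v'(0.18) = 3.39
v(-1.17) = 0.94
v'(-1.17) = -0.34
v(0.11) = 2.76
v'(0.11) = 3.19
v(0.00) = 2.43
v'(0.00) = 2.89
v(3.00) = 23.52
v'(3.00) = 11.17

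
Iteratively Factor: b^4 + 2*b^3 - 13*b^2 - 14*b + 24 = (b + 2)*(b^3 - 13*b + 12) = (b - 3)*(b + 2)*(b^2 + 3*b - 4) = (b - 3)*(b - 1)*(b + 2)*(b + 4)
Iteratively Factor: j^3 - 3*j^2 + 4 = (j - 2)*(j^2 - j - 2) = (j - 2)*(j + 1)*(j - 2)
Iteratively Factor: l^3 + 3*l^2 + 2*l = (l + 1)*(l^2 + 2*l) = (l + 1)*(l + 2)*(l)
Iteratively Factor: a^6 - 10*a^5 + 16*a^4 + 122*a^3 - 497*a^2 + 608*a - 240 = (a - 3)*(a^5 - 7*a^4 - 5*a^3 + 107*a^2 - 176*a + 80) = (a - 3)*(a - 1)*(a^4 - 6*a^3 - 11*a^2 + 96*a - 80) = (a - 5)*(a - 3)*(a - 1)*(a^3 - a^2 - 16*a + 16) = (a - 5)*(a - 3)*(a - 1)*(a + 4)*(a^2 - 5*a + 4) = (a - 5)*(a - 4)*(a - 3)*(a - 1)*(a + 4)*(a - 1)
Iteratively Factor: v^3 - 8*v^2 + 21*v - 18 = (v - 3)*(v^2 - 5*v + 6) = (v - 3)*(v - 2)*(v - 3)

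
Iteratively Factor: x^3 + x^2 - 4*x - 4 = (x + 1)*(x^2 - 4) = (x - 2)*(x + 1)*(x + 2)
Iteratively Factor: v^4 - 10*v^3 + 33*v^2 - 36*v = (v - 4)*(v^3 - 6*v^2 + 9*v) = (v - 4)*(v - 3)*(v^2 - 3*v) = v*(v - 4)*(v - 3)*(v - 3)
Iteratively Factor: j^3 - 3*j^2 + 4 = (j - 2)*(j^2 - j - 2) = (j - 2)*(j + 1)*(j - 2)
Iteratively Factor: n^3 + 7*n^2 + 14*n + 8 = (n + 2)*(n^2 + 5*n + 4) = (n + 2)*(n + 4)*(n + 1)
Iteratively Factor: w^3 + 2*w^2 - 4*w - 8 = (w + 2)*(w^2 - 4) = (w + 2)^2*(w - 2)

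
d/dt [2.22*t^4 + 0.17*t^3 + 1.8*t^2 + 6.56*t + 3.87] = 8.88*t^3 + 0.51*t^2 + 3.6*t + 6.56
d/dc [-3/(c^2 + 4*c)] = 6*(c + 2)/(c^2*(c + 4)^2)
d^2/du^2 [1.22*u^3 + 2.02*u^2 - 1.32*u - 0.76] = 7.32*u + 4.04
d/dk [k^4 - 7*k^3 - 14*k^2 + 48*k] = 4*k^3 - 21*k^2 - 28*k + 48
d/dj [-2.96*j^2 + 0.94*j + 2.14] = 0.94 - 5.92*j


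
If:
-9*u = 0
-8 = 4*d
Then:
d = -2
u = 0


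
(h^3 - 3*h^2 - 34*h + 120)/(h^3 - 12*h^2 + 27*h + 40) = (h^2 + 2*h - 24)/(h^2 - 7*h - 8)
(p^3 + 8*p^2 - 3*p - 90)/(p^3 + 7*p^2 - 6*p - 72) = (p + 5)/(p + 4)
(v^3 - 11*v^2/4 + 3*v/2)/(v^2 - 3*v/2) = (4*v^2 - 11*v + 6)/(2*(2*v - 3))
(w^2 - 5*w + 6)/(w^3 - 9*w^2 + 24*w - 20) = (w - 3)/(w^2 - 7*w + 10)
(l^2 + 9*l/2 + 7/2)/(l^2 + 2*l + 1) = (l + 7/2)/(l + 1)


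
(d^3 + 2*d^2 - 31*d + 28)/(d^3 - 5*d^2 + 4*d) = (d + 7)/d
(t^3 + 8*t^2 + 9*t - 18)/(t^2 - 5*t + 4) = (t^2 + 9*t + 18)/(t - 4)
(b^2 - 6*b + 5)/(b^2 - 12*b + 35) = (b - 1)/(b - 7)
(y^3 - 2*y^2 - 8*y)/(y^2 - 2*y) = (y^2 - 2*y - 8)/(y - 2)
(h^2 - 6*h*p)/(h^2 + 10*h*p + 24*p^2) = h*(h - 6*p)/(h^2 + 10*h*p + 24*p^2)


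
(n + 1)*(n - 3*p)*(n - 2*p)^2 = n^4 - 7*n^3*p + n^3 + 16*n^2*p^2 - 7*n^2*p - 12*n*p^3 + 16*n*p^2 - 12*p^3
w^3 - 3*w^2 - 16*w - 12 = (w - 6)*(w + 1)*(w + 2)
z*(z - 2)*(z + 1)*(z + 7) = z^4 + 6*z^3 - 9*z^2 - 14*z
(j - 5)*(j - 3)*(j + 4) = j^3 - 4*j^2 - 17*j + 60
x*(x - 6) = x^2 - 6*x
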